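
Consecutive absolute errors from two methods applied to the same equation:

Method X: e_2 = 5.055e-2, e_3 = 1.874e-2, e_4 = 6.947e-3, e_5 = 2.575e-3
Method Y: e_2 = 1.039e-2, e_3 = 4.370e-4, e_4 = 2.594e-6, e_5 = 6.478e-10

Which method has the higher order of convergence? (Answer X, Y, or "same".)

Y

Method X: p ≈ ln(2.575e-3/6.947e-3)/ln(6.947e-3/1.874e-2) ≈ 1.00.
Method Y: p ≈ ln(6.478e-10/2.594e-6)/ln(2.594e-6/4.370e-4) ≈ 1.62.
Method Y has the higher order (≈1.6 vs ≈1.0).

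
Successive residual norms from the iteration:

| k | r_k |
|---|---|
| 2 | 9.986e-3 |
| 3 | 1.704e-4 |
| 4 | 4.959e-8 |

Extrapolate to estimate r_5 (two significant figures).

First estimate the order: p ≈ ln(r_4/r_3) / ln(r_3/r_2) = ln(4.959e-8/1.704e-4)/ln(1.704e-4/9.986e-3) = ln(0.000291021)/ln(0.0170639) ≈ 2.0001.
Then r_5 ≈ r_4·(r_4/r_3)^p = 4.959e-8·(0.000291021)^2.0001 = 4.959e-8·8.46243e-08 ≈ 4.197e-15.

4.2e-15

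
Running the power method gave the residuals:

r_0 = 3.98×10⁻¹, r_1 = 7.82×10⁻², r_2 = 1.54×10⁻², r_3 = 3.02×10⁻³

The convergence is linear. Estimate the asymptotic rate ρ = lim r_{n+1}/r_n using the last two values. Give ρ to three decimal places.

0.196

ρ ≈ r_3/r_2 = 3.02×10⁻³/1.54×10⁻² = 0.19610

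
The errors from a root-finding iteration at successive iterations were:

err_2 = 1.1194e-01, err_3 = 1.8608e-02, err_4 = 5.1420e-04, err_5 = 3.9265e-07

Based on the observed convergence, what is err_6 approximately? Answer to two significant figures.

2.3e-13

First estimate the order: p ≈ ln(err_5/err_4) / ln(err_4/err_3) = ln(3.9265e-07/5.1420e-04)/ln(5.1420e-04/1.8608e-02) = ln(0.000763613)/ln(0.0276333) ≈ 2.0000.
Then err_6 ≈ err_5·(err_5/err_4)^p = 3.9265e-07·(0.000763613)^2.0000 = 3.9265e-07·5.83105e-07 ≈ 2.29e-13.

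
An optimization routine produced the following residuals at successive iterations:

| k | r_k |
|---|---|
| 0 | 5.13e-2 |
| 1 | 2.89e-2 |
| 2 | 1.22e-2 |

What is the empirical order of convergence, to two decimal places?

1.50

p ≈ ln(r_2/r_1) / ln(r_1/r_0)
  = ln(1.22e-2/2.89e-2) / ln(2.89e-2/5.13e-2)
  = ln(0.422145) / ln(0.563353)
  = -0.86241 / -0.57385 ≈ 1.50285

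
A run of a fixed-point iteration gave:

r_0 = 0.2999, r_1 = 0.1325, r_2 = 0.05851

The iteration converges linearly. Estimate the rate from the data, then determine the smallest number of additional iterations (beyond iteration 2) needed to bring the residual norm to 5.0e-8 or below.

Rate ρ ≈ r_2/r_1 = 0.05851/0.1325 = 0.4416.
After j more steps, r_{2+j} ≈ 0.05851·ρ^j; need ρ^j ≤ 5.0e-8/0.05851 = 8.54555e-07.
j ≥ ln(8.54555e-07)/ln(0.4416) = -13.9727/-0.81735 = 17.095.
So 18 more iterations are needed.

18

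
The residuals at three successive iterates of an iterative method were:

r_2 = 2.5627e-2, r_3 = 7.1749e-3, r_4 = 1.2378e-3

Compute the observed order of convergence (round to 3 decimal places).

p ≈ ln(r_4/r_3) / ln(r_3/r_2)
  = ln(1.2378e-3/7.1749e-3) / ln(7.1749e-3/2.5627e-2)
  = ln(0.172518) / ln(0.279974)
  = -1.757254 / -1.273059 ≈ 1.380340

1.380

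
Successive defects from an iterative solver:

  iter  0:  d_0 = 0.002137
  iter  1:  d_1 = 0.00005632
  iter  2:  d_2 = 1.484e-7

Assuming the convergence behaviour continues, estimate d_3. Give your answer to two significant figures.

First estimate the order: p ≈ ln(d_2/d_1) / ln(d_1/d_0) = ln(1.484e-7/0.00005632)/ln(0.00005632/0.002137) = ln(0.00263494)/ln(0.0263547) ≈ 1.6333.
Then d_3 ≈ d_2·(d_2/d_1)^p = 1.484e-7·(0.00263494)^1.6333 = 1.484e-7·6.12837e-05 ≈ 9.095e-12.

9.1e-12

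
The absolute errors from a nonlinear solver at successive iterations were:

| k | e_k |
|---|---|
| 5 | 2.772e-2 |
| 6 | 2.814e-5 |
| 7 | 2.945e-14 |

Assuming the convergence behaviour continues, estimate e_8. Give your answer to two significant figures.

3.4e-41

First estimate the order: p ≈ ln(e_7/e_6) / ln(e_6/e_5) = ln(2.945e-14/2.814e-5)/ln(2.814e-5/2.772e-2) = ln(1.04655e-09)/ln(0.00101515) ≈ 2.9999.
Then e_8 ≈ e_7·(e_7/e_6)^p = 2.945e-14·(1.04655e-09)^2.9999 = 2.945e-14·1.14862e-27 ≈ 3.383e-41.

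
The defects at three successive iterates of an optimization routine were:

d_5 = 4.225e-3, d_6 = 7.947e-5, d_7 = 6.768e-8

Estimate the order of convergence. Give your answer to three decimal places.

p ≈ ln(d_7/d_6) / ln(d_6/d_5)
  = ln(6.768e-8/7.947e-5) / ln(7.947e-5/4.225e-3)
  = ln(0.000851642) / ln(0.0188095)
  = -7.068344 / -3.973393 ≈ 1.778919

1.779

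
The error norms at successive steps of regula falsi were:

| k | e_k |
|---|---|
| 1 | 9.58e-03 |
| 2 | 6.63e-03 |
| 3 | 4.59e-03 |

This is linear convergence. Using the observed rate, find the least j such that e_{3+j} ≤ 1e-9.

42

Rate ρ ≈ e_3/e_2 = 4.59e-03/6.63e-03 = 0.6923.
After j more steps, e_{3+j} ≈ 4.59e-03·ρ^j; need ρ^j ≤ 1e-9/4.59e-03 = 2.17865e-07.
j ≥ ln(2.17865e-07)/ln(0.6923) = -15.3394/-0.36774 = 41.713.
So 42 more iterations are needed.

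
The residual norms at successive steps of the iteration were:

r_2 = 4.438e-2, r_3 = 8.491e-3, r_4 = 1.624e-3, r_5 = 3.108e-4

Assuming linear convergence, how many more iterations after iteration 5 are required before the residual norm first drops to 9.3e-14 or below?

14

Rate ρ ≈ r_5/r_4 = 3.108e-4/1.624e-3 = 0.1914.
After j more steps, r_{5+j} ≈ 3.108e-4·ρ^j; need ρ^j ≤ 9.3e-14/3.108e-4 = 2.99228e-10.
j ≥ ln(2.99228e-10)/ln(0.1914) = -21.9298/-1.65339 = 13.264.
So 14 more iterations are needed.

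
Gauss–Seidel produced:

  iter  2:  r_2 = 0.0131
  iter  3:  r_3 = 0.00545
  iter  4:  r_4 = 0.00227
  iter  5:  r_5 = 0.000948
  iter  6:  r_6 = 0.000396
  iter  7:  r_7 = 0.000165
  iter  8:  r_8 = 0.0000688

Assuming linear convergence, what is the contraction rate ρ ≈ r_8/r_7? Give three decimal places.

0.417

ρ ≈ r_8/r_7 = 0.0000688/0.000165 = 0.41697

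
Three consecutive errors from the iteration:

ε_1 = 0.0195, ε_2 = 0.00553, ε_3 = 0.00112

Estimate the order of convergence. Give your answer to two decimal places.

p ≈ ln(ε_3/ε_2) / ln(ε_2/ε_1)
  = ln(0.00112/0.00553) / ln(0.00553/0.0195)
  = ln(0.202532) / ln(0.28359)
  = -1.59686 / -1.26023 ≈ 1.26712

1.27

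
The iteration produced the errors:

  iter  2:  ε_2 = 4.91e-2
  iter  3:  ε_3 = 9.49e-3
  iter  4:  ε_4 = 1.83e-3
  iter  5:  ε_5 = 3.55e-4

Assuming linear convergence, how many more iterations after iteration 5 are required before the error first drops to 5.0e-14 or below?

Rate ρ ≈ ε_5/ε_4 = 3.55e-4/1.83e-3 = 0.1940.
After j more steps, ε_{5+j} ≈ 3.55e-4·ρ^j; need ρ^j ≤ 5.0e-14/3.55e-4 = 1.40845e-10.
j ≥ ln(1.40845e-10)/ln(0.1940) = -22.6834/-1.63990 = 13.832.
So 14 more iterations are needed.

14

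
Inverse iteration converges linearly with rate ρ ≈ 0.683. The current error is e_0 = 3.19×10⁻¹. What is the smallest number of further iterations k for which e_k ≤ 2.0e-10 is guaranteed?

After k steps, e_k ≈ 3.19×10⁻¹·0.683^k.
Need 0.683^k ≤ 2.0e-10/3.19×10⁻¹ = 6.26959e-10.
k ≥ ln(6.26959e-10)/ln(0.683) = -21.1901/-0.38126 = 55.579.
Smallest integer k = 56.

56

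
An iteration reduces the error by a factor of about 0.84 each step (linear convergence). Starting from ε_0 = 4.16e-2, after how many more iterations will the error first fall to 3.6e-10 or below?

107

After k steps, ε_k ≈ 4.16e-2·0.84^k.
Need 0.84^k ≤ 3.6e-10/4.16e-2 = 8.65385e-09.
k ≥ ln(8.65385e-09)/ln(0.84) = -18.5653/-0.17435 = 106.483.
Smallest integer k = 107.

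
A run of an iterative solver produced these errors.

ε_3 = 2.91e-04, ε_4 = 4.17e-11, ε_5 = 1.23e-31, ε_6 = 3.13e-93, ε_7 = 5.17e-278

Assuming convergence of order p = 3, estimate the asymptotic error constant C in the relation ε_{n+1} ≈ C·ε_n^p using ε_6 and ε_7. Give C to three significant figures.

1.69

C ≈ ε_7 / ε_6^3
  = 5.17e-278 / (3.13e-93)^3
  = 5.17e-278 / 3.06643e-278 ≈ 1.686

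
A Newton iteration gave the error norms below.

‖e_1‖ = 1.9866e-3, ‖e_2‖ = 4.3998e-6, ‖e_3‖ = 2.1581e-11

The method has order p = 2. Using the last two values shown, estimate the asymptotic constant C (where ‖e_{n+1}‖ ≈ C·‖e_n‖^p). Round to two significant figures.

1.1

C ≈ ‖e_3‖ / ‖e_2‖^2
  = 2.1581e-11 / (4.3998e-6)^2
  = 2.1581e-11 / 1.93582e-11 ≈ 1.1148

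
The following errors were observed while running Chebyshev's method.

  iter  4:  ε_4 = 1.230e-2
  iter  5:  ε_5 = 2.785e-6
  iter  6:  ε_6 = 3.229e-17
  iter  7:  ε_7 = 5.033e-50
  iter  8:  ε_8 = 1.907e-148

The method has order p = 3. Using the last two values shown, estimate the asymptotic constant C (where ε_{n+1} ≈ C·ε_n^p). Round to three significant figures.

1.50

C ≈ ε_8 / ε_7^3
  = 1.907e-148 / (5.033e-50)^3
  = 1.907e-148 / 1.27491e-148 ≈ 1.4958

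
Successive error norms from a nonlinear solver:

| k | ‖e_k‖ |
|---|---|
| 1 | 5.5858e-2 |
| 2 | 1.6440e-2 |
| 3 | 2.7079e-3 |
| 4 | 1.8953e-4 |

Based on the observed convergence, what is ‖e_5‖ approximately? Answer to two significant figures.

First estimate the order: p ≈ ln(‖e_4‖/‖e_3‖) / ln(‖e_3‖/‖e_2‖) = ln(1.8953e-4/2.7079e-3)/ln(2.7079e-3/1.6440e-2) = ln(0.0699915)/ln(0.164714) ≈ 1.4745.
Then ‖e_5‖ ≈ ‖e_4‖·(‖e_4‖/‖e_3‖)^p = 1.8953e-4·(0.0699915)^1.4745 = 1.8953e-4·0.0198162 ≈ 3.756e-06.

3.8e-6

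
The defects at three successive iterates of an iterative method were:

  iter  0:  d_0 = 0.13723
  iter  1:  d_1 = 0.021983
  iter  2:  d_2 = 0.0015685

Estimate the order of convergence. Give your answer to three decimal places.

p ≈ ln(d_2/d_1) / ln(d_1/d_0)
  = ln(0.0015685/0.021983) / ln(0.021983/0.13723)
  = ln(0.0713506) / ln(0.160191)
  = -2.640150 / -1.831388 ≈ 1.441611

1.442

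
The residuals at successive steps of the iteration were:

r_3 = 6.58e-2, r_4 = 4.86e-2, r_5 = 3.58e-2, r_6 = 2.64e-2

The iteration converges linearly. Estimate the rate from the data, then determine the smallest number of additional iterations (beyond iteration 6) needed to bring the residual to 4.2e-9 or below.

52

Rate ρ ≈ r_6/r_5 = 2.64e-2/3.58e-2 = 0.7374.
After j more steps, r_{6+j} ≈ 2.64e-2·ρ^j; need ρ^j ≤ 4.2e-9/2.64e-2 = 1.59091e-07.
j ≥ ln(1.59091e-07)/ln(0.7374) = -15.6538/-0.30462 = 51.388.
So 52 more iterations are needed.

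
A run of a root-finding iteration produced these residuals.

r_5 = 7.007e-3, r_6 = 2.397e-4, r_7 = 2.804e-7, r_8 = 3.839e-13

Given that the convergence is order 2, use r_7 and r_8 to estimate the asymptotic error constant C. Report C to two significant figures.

4.9

C ≈ r_8 / r_7^2
  = 3.839e-13 / (2.804e-7)^2
  = 3.839e-13 / 7.86242e-14 ≈ 4.8827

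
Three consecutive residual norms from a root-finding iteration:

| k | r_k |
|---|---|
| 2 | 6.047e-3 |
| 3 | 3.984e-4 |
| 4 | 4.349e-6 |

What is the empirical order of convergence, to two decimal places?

p ≈ ln(r_4/r_3) / ln(r_3/r_2)
  = ln(4.349e-6/3.984e-4) / ln(3.984e-4/6.047e-3)
  = ln(0.0109162) / ln(0.0658839)
  = -4.51751 / -2.71986 ≈ 1.66093

1.66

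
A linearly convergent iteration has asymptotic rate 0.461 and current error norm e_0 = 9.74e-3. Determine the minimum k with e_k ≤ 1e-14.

36

After k steps, e_k ≈ 9.74e-3·0.461^k.
Need 0.461^k ≤ 1e-14/9.74e-3 = 1.02669e-12.
k ≥ ln(1.02669e-12)/ln(0.461) = -27.6047/-0.77436 = 35.648.
Smallest integer k = 36.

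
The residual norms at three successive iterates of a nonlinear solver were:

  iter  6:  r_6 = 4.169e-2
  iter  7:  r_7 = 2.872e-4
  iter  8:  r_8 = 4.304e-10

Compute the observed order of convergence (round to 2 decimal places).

p ≈ ln(r_8/r_7) / ln(r_7/r_6)
  = ln(4.304e-10/2.872e-4) / ln(2.872e-4/4.169e-2)
  = ln(1.49861e-06) / ln(0.00688894)
  = -13.41097 / -4.97784 ≈ 2.69413

2.69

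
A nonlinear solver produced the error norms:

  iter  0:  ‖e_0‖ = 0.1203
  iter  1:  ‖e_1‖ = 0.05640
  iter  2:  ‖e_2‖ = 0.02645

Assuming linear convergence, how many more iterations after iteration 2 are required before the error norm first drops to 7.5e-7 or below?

14

Rate ρ ≈ ‖e_2‖/‖e_1‖ = 0.02645/0.05640 = 0.4690.
After j more steps, ‖e_{2+j}‖ ≈ 0.02645·ρ^j; need ρ^j ≤ 7.5e-7/0.02645 = 2.83554e-05.
j ≥ ln(2.83554e-05)/ln(0.4690) = -10.4707/-0.75715 = 13.829.
So 14 more iterations are needed.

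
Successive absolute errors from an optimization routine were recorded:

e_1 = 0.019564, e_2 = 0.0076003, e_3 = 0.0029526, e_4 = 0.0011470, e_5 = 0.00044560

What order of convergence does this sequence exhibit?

1

Consecutive ratios: e_5/e_4 = 0.00044560/0.0011470 = 0.388492, e_4/e_3 = 0.0011470/0.0029526 = 0.388471.
p ≈ ln(0.388492)/ln(0.388471) = -0.9455/-0.9455 ≈ 1.00.
So the convergence is linear (order 1).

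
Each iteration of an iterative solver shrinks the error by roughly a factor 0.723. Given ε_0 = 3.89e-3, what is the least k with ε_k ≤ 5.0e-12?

After k steps, ε_k ≈ 3.89e-3·0.723^k.
Need 0.723^k ≤ 5.0e-12/3.89e-3 = 1.28535e-09.
k ≥ ln(1.28535e-09)/ln(0.723) = -20.4722/-0.32435 = 63.118.
Smallest integer k = 64.

64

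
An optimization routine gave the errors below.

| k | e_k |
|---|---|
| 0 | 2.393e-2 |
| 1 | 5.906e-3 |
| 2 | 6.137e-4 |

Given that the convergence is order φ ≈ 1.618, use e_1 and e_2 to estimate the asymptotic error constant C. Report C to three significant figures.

C ≈ e_2 / e_1^1.618
  = 6.137e-4 / (5.906e-3)^1.618
  = 6.137e-4 / 0.000247715 ≈ 2.4774

2.48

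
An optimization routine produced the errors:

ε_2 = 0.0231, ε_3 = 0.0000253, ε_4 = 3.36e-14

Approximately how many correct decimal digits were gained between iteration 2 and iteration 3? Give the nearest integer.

3

Digits gained ≈ log₁₀(ε_2/ε_3) = log₁₀(0.0231/0.0000253) = log₁₀(913.043) ≈ 2.960.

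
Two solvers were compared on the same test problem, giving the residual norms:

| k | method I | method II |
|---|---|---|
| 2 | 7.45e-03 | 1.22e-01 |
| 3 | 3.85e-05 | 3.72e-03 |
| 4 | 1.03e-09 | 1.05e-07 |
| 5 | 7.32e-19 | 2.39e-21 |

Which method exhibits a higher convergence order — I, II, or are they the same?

II

Method I: p ≈ ln(7.32e-19/1.03e-09)/ln(1.03e-09/3.85e-05) ≈ 2.00.
Method II: p ≈ ln(2.39e-21/1.05e-07)/ln(1.05e-07/3.72e-03) ≈ 3.00.
Method II has the higher order (≈3.0 vs ≈2.0).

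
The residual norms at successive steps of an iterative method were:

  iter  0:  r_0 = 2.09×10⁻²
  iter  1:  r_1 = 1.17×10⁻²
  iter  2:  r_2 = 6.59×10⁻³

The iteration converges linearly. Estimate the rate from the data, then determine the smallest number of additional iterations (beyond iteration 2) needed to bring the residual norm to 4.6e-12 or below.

37

Rate ρ ≈ r_2/r_1 = 6.59×10⁻³/1.17×10⁻² = 0.5632.
After j more steps, r_{2+j} ≈ 6.59×10⁻³·ρ^j; need ρ^j ≤ 4.6e-12/6.59×10⁻³ = 6.98027e-10.
j ≥ ln(6.98027e-10)/ln(0.5632) = -21.0828/-0.57412 = 36.722.
So 37 more iterations are needed.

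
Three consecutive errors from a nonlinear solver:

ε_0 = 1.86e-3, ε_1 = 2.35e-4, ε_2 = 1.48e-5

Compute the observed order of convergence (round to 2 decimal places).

p ≈ ln(ε_2/ε_1) / ln(ε_1/ε_0)
  = ln(1.48e-5/2.35e-4) / ln(2.35e-4/1.86e-3)
  = ln(0.0629787) / ln(0.126344)
  = -2.76496 / -2.06875 ≈ 1.33654

1.34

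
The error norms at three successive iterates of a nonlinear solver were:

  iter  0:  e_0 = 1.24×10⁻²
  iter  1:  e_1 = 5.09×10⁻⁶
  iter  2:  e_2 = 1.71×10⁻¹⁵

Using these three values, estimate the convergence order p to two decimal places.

2.80

p ≈ ln(e_2/e_1) / ln(e_1/e_0)
  = ln(1.71×10⁻¹⁵/5.09×10⁻⁶) / ln(5.09×10⁻⁶/1.24×10⁻²)
  = ln(3.35953e-10) / ln(0.000410484)
  = -21.81405 / -7.79817 ≈ 2.79733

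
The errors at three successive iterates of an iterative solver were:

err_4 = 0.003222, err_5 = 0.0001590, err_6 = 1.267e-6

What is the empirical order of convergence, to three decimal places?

1.606

p ≈ ln(err_6/err_5) / ln(err_5/err_4)
  = ln(1.267e-6/0.0001590) / ln(0.0001590/0.003222)
  = ln(0.00796855) / ln(0.0493482)
  = -4.832253 / -3.008854 ≈ 1.606011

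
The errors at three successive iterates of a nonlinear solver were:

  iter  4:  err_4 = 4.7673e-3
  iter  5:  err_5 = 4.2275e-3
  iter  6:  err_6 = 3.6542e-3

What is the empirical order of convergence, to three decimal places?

p ≈ ln(err_6/err_5) / ln(err_5/err_4)
  = ln(3.6542e-3/4.2275e-3) / ln(4.2275e-3/4.7673e-3)
  = ln(0.864388) / ln(0.88677)
  = -0.145734 / -0.120170 ≈ 1.212732

1.213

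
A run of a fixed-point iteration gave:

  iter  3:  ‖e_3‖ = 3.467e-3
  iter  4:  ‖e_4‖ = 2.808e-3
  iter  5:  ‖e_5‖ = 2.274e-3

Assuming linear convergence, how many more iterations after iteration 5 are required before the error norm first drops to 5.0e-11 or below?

84

Rate ρ ≈ ‖e_5‖/‖e_4‖ = 2.274e-3/2.808e-3 = 0.8098.
After j more steps, ‖e_{5+j}‖ ≈ 2.274e-3·ρ^j; need ρ^j ≤ 5.0e-11/2.274e-3 = 2.19877e-08.
j ≥ ln(2.19877e-08)/ln(0.8098) = -17.6328/-0.21097 = 83.580.
So 84 more iterations are needed.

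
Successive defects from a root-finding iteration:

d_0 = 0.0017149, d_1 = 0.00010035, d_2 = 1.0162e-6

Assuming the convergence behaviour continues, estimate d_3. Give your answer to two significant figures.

6.0e-10

First estimate the order: p ≈ ln(d_2/d_1) / ln(d_1/d_0) = ln(1.0162e-6/0.00010035)/ln(0.00010035/0.0017149) = ln(0.0101266)/ln(0.0585165) ≈ 1.6180.
Then d_3 ≈ d_2·(d_2/d_1)^p = 1.0162e-6·(0.0101266)^1.6180 = 1.0162e-6·0.000592707 ≈ 6.023e-10.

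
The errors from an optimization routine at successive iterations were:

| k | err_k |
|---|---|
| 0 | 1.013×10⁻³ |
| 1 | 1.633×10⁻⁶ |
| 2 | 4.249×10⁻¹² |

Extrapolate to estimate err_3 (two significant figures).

First estimate the order: p ≈ ln(err_2/err_1) / ln(err_1/err_0) = ln(4.249×10⁻¹²/1.633×10⁻⁶)/ln(1.633×10⁻⁶/1.013×10⁻³) = ln(2.60196e-06)/ln(0.00161204) ≈ 1.9998.
Then err_3 ≈ err_2·(err_2/err_1)^p = 4.249×10⁻¹²·(2.60196e-06)^1.9998 = 4.249×10⁻¹²·6.78763e-12 ≈ 2.884e-23.

2.9e-23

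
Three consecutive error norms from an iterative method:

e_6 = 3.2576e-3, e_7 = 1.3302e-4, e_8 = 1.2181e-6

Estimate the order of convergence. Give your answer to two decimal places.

1.47

p ≈ ln(e_8/e_7) / ln(e_7/e_6)
  = ln(1.2181e-6/1.3302e-4) / ln(1.3302e-4/3.2576e-3)
  = ln(0.00915727) / ln(0.0408337)
  = -4.69321 / -3.19825 ≈ 1.46743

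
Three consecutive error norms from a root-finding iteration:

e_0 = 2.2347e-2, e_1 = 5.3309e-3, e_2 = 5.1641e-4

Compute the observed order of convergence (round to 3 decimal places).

p ≈ ln(e_2/e_1) / ln(e_1/e_0)
  = ln(5.1641e-4/5.3309e-3) / ln(5.3309e-3/2.2347e-2)
  = ln(0.0968711) / ln(0.238551)
  = -2.334374 / -1.433172 ≈ 1.628816

1.629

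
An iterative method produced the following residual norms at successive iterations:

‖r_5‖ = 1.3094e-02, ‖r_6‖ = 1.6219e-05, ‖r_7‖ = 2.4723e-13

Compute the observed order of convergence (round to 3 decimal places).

2.689

p ≈ ln(‖r_7‖/‖r_6‖) / ln(‖r_6‖/‖r_5‖)
  = ln(2.4723e-13/1.6219e-05) / ln(1.6219e-05/1.3094e-02)
  = ln(1.52432e-08) / ln(0.00123866)
  = -17.999132 / -6.693725 ≈ 2.688956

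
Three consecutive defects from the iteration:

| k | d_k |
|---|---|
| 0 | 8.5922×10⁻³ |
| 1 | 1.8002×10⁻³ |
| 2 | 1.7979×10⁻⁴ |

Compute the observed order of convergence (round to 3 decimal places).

p ≈ ln(d_2/d_1) / ln(d_1/d_0)
  = ln(1.7979×10⁻⁴/1.8002×10⁻³) / ln(1.8002×10⁻³/8.5922×10⁻³)
  = ln(0.0998722) / ln(0.209516)
  = -2.303864 / -1.562955 ≈ 1.474044

1.474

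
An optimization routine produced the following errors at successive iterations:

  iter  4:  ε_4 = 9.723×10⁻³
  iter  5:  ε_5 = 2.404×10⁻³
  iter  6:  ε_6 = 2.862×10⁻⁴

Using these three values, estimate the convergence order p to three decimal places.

p ≈ ln(ε_6/ε_5) / ln(ε_5/ε_4)
  = ln(2.862×10⁻⁴/2.404×10⁻³) / ln(2.404×10⁻³/9.723×10⁻³)
  = ln(0.119052) / ln(0.247249)
  = -2.128195 / -1.397359 ≈ 1.523012

1.523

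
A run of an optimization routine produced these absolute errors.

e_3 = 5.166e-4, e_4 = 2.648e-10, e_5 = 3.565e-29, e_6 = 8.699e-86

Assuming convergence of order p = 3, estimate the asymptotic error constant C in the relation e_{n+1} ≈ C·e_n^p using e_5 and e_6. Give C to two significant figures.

1.9

C ≈ e_6 / e_5^3
  = 8.699e-86 / (3.565e-29)^3
  = 8.699e-86 / 4.53084e-86 ≈ 1.92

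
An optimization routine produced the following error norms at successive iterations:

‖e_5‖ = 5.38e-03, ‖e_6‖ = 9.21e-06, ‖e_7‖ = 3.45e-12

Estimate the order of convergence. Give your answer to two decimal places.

2.32

p ≈ ln(‖e_7‖/‖e_6‖) / ln(‖e_6‖/‖e_5‖)
  = ln(3.45e-12/9.21e-06) / ln(9.21e-06/5.38e-03)
  = ln(3.74593e-07) / ln(0.0017119)
  = -14.79743 / -6.37015 ≈ 2.32293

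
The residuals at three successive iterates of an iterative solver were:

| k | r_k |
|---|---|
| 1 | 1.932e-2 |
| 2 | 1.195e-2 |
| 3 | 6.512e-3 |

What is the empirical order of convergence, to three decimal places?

p ≈ ln(r_3/r_2) / ln(r_2/r_1)
  = ln(6.512e-3/1.195e-2) / ln(1.195e-2/1.932e-2)
  = ln(0.544937) / ln(0.61853)
  = -0.607085 / -0.480410 ≈ 1.263681

1.264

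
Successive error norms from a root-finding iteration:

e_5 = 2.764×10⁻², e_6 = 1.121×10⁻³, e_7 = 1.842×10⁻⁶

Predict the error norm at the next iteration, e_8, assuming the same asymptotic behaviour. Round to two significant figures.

5.0e-12

First estimate the order: p ≈ ln(e_7/e_6) / ln(e_6/e_5) = ln(1.842×10⁻⁶/1.121×10⁻³)/ln(1.121×10⁻³/2.764×10⁻²) = ln(0.00164318)/ln(0.0405572) ≈ 2.0003.
Then e_8 ≈ e_7·(e_7/e_6)^p = 1.842×10⁻⁶·(0.00164318)^2.0003 = 1.842×10⁻⁶·2.69485e-06 ≈ 4.964e-12.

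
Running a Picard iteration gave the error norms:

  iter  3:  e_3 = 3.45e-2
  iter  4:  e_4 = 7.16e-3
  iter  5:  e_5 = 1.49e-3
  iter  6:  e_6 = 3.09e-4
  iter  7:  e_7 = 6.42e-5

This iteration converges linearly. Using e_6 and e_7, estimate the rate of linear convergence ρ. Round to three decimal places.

ρ ≈ e_7/e_6 = 6.42e-5/3.09e-4 = 0.20777

0.208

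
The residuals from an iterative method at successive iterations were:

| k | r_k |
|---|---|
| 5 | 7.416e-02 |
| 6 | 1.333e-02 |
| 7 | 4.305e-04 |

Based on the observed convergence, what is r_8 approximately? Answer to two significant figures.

First estimate the order: p ≈ ln(r_7/r_6) / ln(r_6/r_5) = ln(4.305e-04/1.333e-02)/ln(1.333e-02/7.416e-02) = ln(0.0322956)/ln(0.179746) ≈ 2.0002.
Then r_8 ≈ r_7·(r_7/r_6)^p = 4.305e-04·(0.0322956)^2.0002 = 4.305e-04·0.00104229 ≈ 4.487e-07.

4.5e-7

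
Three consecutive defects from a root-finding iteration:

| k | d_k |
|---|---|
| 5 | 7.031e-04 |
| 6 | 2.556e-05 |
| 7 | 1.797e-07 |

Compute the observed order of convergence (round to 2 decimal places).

p ≈ ln(d_7/d_6) / ln(d_6/d_5)
  = ln(1.797e-07/2.556e-05) / ln(2.556e-05/7.031e-04)
  = ln(0.00703052) / ln(0.0363533)
  = -4.95749 / -3.31447 ≈ 1.49571

1.50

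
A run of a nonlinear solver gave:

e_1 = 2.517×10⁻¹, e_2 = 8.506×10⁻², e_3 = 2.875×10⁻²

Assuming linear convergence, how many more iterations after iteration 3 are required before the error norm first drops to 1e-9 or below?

Rate ρ ≈ e_3/e_2 = 2.875×10⁻²/8.506×10⁻² = 0.3380.
After j more steps, e_{3+j} ≈ 2.875×10⁻²·ρ^j; need ρ^j ≤ 1e-9/2.875×10⁻² = 3.47826e-08.
j ≥ ln(3.47826e-08)/ln(0.3380) = -17.1741/-1.08471 = 15.833.
So 16 more iterations are needed.

16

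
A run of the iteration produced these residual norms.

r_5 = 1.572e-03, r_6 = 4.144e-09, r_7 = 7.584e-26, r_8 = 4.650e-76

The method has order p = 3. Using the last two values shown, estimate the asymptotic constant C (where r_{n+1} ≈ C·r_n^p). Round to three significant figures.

C ≈ r_8 / r_7^3
  = 4.650e-76 / (7.584e-26)^3
  = 4.650e-76 / 4.36209e-76 ≈ 1.066

1.07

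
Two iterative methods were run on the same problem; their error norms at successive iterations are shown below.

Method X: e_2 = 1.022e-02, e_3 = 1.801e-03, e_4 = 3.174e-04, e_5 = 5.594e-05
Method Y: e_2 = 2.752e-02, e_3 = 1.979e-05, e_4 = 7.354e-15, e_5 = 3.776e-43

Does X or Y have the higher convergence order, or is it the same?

Method X: p ≈ ln(5.594e-05/3.174e-04)/ln(3.174e-04/1.801e-03) ≈ 1.00.
Method Y: p ≈ ln(3.776e-43/7.354e-15)/ln(7.354e-15/1.979e-05) ≈ 3.00.
Method Y has the higher order (≈3.0 vs ≈1.0).

Y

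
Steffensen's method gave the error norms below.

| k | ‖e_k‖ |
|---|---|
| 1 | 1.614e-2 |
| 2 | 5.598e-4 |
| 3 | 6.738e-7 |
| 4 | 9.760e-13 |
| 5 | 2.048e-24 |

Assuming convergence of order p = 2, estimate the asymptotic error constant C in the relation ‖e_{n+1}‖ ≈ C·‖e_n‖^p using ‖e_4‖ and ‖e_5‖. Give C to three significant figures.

C ≈ ‖e_5‖ / ‖e_4‖^2
  = 2.048e-24 / (9.760e-13)^2
  = 2.048e-24 / 9.52576e-25 ≈ 2.15

2.15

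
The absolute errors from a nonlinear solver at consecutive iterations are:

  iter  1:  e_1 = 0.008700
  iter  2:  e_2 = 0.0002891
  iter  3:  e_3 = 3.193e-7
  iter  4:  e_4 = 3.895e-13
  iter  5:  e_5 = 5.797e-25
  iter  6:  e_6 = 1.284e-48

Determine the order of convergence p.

Consecutive ratios: e_6/e_5 = 1.284e-48/5.797e-25 = 2.21494e-24, e_5/e_4 = 5.797e-25/3.895e-13 = 1.48832e-12.
p ≈ ln(2.21494e-24)/ln(1.48832e-12) = -54.4668/-27.2334 ≈ 2.00.
So the convergence is quadratic (order 2).

2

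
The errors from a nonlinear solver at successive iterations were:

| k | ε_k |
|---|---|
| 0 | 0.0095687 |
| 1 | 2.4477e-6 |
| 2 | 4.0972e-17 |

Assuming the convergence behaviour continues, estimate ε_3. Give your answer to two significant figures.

First estimate the order: p ≈ ln(ε_2/ε_1) / ln(ε_1/ε_0) = ln(4.0972e-17/2.4477e-6)/ln(2.4477e-6/0.0095687) = ln(1.6739e-11)/ln(0.000255803) ≈ 3.0000.
Then ε_3 ≈ ε_2·(ε_2/ε_1)^p = 4.0972e-17·(1.6739e-11)^3.0000 = 4.0972e-17·4.69017e-33 ≈ 1.922e-49.

1.9e-49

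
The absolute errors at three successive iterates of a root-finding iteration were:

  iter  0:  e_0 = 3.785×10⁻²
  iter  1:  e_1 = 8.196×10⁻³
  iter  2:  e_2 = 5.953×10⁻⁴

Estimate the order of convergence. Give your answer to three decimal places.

1.714

p ≈ ln(e_2/e_1) / ln(e_1/e_0)
  = ln(5.953×10⁻⁴/8.196×10⁻³) / ln(8.196×10⁻³/3.785×10⁻²)
  = ln(0.072633) / ln(0.216539)
  = -2.622336 / -1.529985 ≈ 1.713962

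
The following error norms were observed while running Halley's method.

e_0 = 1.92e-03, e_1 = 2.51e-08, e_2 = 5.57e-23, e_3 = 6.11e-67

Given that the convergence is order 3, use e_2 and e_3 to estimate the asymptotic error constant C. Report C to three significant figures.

C ≈ e_3 / e_2^3
  = 6.11e-67 / (5.57e-23)^3
  = 6.11e-67 / 1.72809e-67 ≈ 3.5357

3.54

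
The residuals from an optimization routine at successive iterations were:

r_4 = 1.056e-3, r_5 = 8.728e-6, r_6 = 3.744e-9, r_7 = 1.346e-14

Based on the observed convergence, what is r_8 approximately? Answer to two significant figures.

First estimate the order: p ≈ ln(r_7/r_6) / ln(r_6/r_5) = ln(1.346e-14/3.744e-9)/ln(3.744e-9/8.728e-6) = ln(3.59509e-06)/ln(0.000428964) ≈ 1.6167.
Then r_8 ≈ r_7·(r_7/r_6)^p = 1.346e-14·(3.59509e-06)^1.6167 = 1.346e-14·1.5784e-09 ≈ 2.125e-23.

2.1e-23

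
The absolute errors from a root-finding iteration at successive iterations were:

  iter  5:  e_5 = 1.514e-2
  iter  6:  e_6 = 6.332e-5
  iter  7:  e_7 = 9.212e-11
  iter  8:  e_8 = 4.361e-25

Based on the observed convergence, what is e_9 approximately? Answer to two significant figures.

3.1e-60

First estimate the order: p ≈ ln(e_8/e_7) / ln(e_7/e_6) = ln(4.361e-25/9.212e-11)/ln(9.212e-11/6.332e-5) = ln(4.73404e-15)/ln(1.45483e-06) ≈ 2.4541.
Then e_9 ≈ e_8·(e_8/e_7)^p = 4.361e-25·(4.73404e-15)^2.4541 = 4.361e-25·7.00788e-36 ≈ 3.056e-60.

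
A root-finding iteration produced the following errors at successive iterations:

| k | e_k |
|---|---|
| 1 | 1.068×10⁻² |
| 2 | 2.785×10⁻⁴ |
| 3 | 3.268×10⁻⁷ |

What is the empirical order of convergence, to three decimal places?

1.850

p ≈ ln(e_3/e_2) / ln(e_2/e_1)
  = ln(3.268×10⁻⁷/2.785×10⁻⁴) / ln(2.785×10⁻⁴/1.068×10⁻²)
  = ln(0.00117343) / ln(0.0260768)
  = -6.747824 / -3.646709 ≈ 1.850387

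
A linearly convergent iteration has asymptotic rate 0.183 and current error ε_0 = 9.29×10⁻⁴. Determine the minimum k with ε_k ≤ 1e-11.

11

After k steps, ε_k ≈ 9.29×10⁻⁴·0.183^k.
Need 0.183^k ≤ 1e-11/9.29×10⁻⁴ = 1.07643e-08.
k ≥ ln(1.07643e-08)/ln(0.183) = -18.3470/-1.69827 = 10.803.
Smallest integer k = 11.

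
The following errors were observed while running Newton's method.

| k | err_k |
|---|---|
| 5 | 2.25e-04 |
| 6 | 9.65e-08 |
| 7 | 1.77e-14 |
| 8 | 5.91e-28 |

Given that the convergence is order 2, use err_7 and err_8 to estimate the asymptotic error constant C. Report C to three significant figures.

1.89

C ≈ err_8 / err_7^2
  = 5.91e-28 / (1.77e-14)^2
  = 5.91e-28 / 3.1329e-28 ≈ 1.8864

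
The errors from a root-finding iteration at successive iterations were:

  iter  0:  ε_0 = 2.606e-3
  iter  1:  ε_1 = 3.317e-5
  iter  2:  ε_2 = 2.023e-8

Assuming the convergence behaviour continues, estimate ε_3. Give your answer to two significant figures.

First estimate the order: p ≈ ln(ε_2/ε_1) / ln(ε_1/ε_0) = ln(2.023e-8/3.317e-5)/ln(3.317e-5/2.606e-3) = ln(0.000609888)/ln(0.0127283) ≈ 1.6962.
Then ε_3 ≈ ε_2·(ε_2/ε_1)^p = 2.023e-8·(0.000609888)^1.6962 = 2.023e-8·3.52485e-06 ≈ 7.131e-14.

7.1e-14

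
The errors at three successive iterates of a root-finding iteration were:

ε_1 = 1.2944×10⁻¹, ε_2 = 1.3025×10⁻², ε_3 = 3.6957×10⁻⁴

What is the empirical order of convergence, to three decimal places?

1.551

p ≈ ln(ε_3/ε_2) / ln(ε_2/ε_1)
  = ln(3.6957×10⁻⁴/1.3025×10⁻²) / ln(1.3025×10⁻²/1.2944×10⁻¹)
  = ln(0.0283739) / ln(0.100626)
  = -3.562286 / -2.296345 ≈ 1.551285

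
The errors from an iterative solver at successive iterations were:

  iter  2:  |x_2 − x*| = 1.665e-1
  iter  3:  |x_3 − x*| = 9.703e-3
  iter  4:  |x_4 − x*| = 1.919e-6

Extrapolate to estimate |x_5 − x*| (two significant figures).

1.5e-17

First estimate the order: p ≈ ln(|x_4 − x*|/|x_3 − x*|) / ln(|x_3 − x*|/|x_2 − x*|) = ln(1.919e-6/9.703e-3)/ln(9.703e-3/1.665e-1) = ln(0.000197774)/ln(0.0582763) ≈ 3.0002.
Then |x_5 − x*| ≈ |x_4 − x*|·(|x_4 − x*|/|x_3 − x*|)^p = 1.919e-6·(0.000197774)^3.0002 = 1.919e-6·7.72266e-12 ≈ 1.482e-17.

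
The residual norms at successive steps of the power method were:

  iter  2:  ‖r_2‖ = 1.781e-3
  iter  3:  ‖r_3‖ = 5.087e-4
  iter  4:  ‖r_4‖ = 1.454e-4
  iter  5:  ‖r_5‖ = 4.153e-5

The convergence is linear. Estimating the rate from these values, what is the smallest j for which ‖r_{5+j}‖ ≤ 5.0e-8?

6

Rate ρ ≈ ‖r_5‖/‖r_4‖ = 4.153e-5/1.454e-4 = 0.2856.
After j more steps, ‖r_{5+j}‖ ≈ 4.153e-5·ρ^j; need ρ^j ≤ 5.0e-8/4.153e-5 = 0.00120395.
j ≥ ln(0.00120395)/ln(0.2856) = -6.7221/-1.25316 = 5.364.
So 6 more iterations are needed.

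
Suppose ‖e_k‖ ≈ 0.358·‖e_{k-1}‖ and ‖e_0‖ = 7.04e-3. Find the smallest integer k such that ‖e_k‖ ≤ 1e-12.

23

After k steps, ‖e_k‖ ≈ 7.04e-3·0.358^k.
Need 0.358^k ≤ 1e-12/7.04e-3 = 1.42045e-10.
k ≥ ln(1.42045e-10)/ln(0.358) = -22.6749/-1.02722 = 22.074.
Smallest integer k = 23.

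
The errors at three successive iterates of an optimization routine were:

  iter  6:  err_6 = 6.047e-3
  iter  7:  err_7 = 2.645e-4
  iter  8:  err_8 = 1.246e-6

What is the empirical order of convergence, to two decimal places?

1.71

p ≈ ln(err_8/err_7) / ln(err_7/err_6)
  = ln(1.246e-6/2.645e-4) / ln(2.645e-4/6.047e-3)
  = ln(0.00471078) / ln(0.0437407)
  = -5.35790 / -3.12948 ≈ 1.71207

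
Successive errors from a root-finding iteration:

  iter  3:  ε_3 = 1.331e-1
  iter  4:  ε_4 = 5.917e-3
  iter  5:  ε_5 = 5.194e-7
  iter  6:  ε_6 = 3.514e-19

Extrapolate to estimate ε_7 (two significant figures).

First estimate the order: p ≈ ln(ε_6/ε_5) / ln(ε_5/ε_4) = ln(3.514e-19/5.194e-7)/ln(5.194e-7/5.917e-3) = ln(6.7655e-13)/ln(8.7781e-05) ≈ 3.0000.
Then ε_7 ≈ ε_6·(ε_6/ε_5)^p = 3.514e-19·(6.7655e-13)^3.0000 = 3.514e-19·3.0967e-37 ≈ 1.088e-55.

1.1e-55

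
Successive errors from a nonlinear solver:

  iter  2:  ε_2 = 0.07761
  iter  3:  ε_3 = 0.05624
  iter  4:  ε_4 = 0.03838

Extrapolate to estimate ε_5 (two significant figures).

First estimate the order: p ≈ ln(ε_4/ε_3) / ln(ε_3/ε_2) = ln(0.03838/0.05624)/ln(0.05624/0.07761) = ln(0.682432)/ln(0.724649) ≈ 1.1864.
Then ε_5 ≈ ε_4·(ε_4/ε_3)^p = 0.03838·(0.682432)^1.1864 = 0.03838·0.635518 ≈ 0.02439.

2.4e-2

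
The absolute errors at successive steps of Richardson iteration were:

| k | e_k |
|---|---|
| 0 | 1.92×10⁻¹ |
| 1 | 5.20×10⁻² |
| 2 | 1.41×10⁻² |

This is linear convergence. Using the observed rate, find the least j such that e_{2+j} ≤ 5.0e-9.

Rate ρ ≈ e_2/e_1 = 1.41×10⁻²/5.20×10⁻² = 0.2712.
After j more steps, e_{2+j} ≈ 1.41×10⁻²·ρ^j; need ρ^j ≤ 5.0e-9/1.41×10⁻² = 3.5461e-07.
j ≥ ln(3.5461e-07)/ln(0.2712) = -14.8522/-1.30490 = 11.382.
So 12 more iterations are needed.

12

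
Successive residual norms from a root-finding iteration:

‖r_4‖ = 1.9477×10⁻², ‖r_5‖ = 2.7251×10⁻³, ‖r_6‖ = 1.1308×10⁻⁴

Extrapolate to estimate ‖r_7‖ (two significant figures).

First estimate the order: p ≈ ln(‖r_6‖/‖r_5‖) / ln(‖r_5‖/‖r_4‖) = ln(1.1308×10⁻⁴/2.7251×10⁻³)/ln(2.7251×10⁻³/1.9477×10⁻²) = ln(0.0414957)/ln(0.139914) ≈ 1.6180.
Then ‖r_7‖ ≈ ‖r_6‖·(‖r_6‖/‖r_5‖)^p = 1.1308×10⁻⁴·(0.0414957)^1.6180 = 1.1308×10⁻⁴·0.00580669 ≈ 6.566e-07.

6.6e-7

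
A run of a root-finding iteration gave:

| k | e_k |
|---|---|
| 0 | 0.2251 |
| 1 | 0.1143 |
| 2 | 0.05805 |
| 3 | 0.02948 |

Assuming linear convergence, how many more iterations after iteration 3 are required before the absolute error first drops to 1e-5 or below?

12

Rate ρ ≈ e_3/e_2 = 0.02948/0.05805 = 0.5078.
After j more steps, e_{3+j} ≈ 0.02948·ρ^j; need ρ^j ≤ 1e-5/0.02948 = 0.000339213.
j ≥ ln(0.000339213)/ln(0.5078) = -7.9889/-0.67767 = 11.789.
So 12 more iterations are needed.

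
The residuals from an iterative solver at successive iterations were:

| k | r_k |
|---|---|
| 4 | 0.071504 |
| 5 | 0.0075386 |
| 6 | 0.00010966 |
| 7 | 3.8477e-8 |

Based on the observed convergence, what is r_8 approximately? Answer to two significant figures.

First estimate the order: p ≈ ln(r_7/r_6) / ln(r_6/r_5) = ln(3.8477e-8/0.00010966)/ln(0.00010966/0.0075386) = ln(0.000350875)/ln(0.0145465) ≈ 1.8805.
Then r_8 ≈ r_7·(r_7/r_6)^p = 3.8477e-8·(0.000350875)^1.8805 = 3.8477e-8·3.18536e-07 ≈ 1.226e-14.

1.2e-14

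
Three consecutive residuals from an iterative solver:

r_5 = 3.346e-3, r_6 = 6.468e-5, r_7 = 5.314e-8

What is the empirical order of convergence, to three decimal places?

p ≈ ln(r_7/r_6) / ln(r_6/r_5)
  = ln(5.314e-8/6.468e-5) / ln(6.468e-5/3.346e-3)
  = ln(0.000821583) / ln(0.0193305)
  = -7.104278 / -3.946071 ≈ 1.800342

1.800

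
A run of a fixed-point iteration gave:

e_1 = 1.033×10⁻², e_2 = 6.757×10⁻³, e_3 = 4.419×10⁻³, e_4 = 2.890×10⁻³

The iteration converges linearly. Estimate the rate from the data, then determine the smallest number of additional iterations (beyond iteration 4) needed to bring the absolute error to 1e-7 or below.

Rate ρ ≈ e_4/e_3 = 2.890×10⁻³/4.419×10⁻³ = 0.6540.
After j more steps, e_{4+j} ≈ 2.890×10⁻³·ρ^j; need ρ^j ≤ 1e-7/2.890×10⁻³ = 3.46021e-05.
j ≥ ln(3.46021e-05)/ln(0.6540) = -10.2716/-0.42465 = 24.188.
So 25 more iterations are needed.

25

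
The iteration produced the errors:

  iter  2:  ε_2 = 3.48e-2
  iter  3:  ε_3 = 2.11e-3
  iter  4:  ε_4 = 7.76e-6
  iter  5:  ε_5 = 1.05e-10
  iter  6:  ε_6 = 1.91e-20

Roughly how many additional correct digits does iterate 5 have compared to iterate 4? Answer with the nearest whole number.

5

Digits gained ≈ log₁₀(ε_4/ε_5) = log₁₀(7.76e-6/1.05e-10) = log₁₀(73904.8) ≈ 4.869.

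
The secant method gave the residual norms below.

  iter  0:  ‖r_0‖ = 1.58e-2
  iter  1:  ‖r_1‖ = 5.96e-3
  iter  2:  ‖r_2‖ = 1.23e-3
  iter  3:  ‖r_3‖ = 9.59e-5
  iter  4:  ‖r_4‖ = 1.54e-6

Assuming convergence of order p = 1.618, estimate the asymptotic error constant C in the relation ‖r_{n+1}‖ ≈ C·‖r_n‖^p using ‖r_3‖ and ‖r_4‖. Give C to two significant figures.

C ≈ ‖r_4‖ / ‖r_3‖^1.618
  = 1.54e-6 / (9.59e-5)^1.618
  = 1.54e-6 / 3.15197e-07 ≈ 4.8858

4.9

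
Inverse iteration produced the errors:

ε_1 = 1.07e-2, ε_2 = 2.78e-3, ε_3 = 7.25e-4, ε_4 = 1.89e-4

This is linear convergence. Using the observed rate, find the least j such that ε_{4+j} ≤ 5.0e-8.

Rate ρ ≈ ε_4/ε_3 = 1.89e-4/7.25e-4 = 0.2607.
After j more steps, ε_{4+j} ≈ 1.89e-4·ρ^j; need ρ^j ≤ 5.0e-8/1.89e-4 = 0.00026455.
j ≥ ln(0.00026455)/ln(0.2607) = -8.2375/-1.34438 = 6.127.
So 7 more iterations are needed.

7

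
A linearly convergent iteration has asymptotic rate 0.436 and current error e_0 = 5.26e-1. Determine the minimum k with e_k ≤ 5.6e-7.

17

After k steps, e_k ≈ 5.26e-1·0.436^k.
Need 0.436^k ≤ 5.6e-7/5.26e-1 = 1.06464e-06.
k ≥ ln(1.06464e-06)/ln(0.436) = -13.7529/-0.83011 = 16.568.
Smallest integer k = 17.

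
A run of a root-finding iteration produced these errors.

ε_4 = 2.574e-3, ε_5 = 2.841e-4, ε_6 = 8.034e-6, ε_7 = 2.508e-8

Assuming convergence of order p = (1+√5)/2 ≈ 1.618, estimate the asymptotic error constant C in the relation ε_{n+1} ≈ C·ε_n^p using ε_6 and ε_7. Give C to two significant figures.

4.4

C ≈ ε_7 / ε_6^1.618
  = 2.508e-8 / (8.034e-6)^1.618
  = 2.508e-8 / 5.704e-09 ≈ 4.3969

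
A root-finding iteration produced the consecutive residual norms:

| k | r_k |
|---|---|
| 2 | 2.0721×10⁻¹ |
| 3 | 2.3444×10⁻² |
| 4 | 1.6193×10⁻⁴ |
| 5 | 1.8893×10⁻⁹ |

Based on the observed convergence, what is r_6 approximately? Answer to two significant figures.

1.0e-20

First estimate the order: p ≈ ln(r_5/r_4) / ln(r_4/r_3) = ln(1.8893×10⁻⁹/1.6193×10⁻⁴)/ln(1.6193×10⁻⁴/2.3444×10⁻²) = ln(1.16674e-05)/ln(0.0069071) ≈ 2.2831.
Then r_6 ≈ r_5·(r_5/r_4)^p = 1.8893×10⁻⁹·(1.16674e-05)^2.2831 = 1.8893×10⁻⁹·5.46271e-12 ≈ 1.032e-20.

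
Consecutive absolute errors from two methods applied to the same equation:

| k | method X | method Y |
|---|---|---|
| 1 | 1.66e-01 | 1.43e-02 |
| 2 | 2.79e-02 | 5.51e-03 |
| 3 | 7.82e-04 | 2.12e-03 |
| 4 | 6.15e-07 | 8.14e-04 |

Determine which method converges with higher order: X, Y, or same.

X

Method X: p ≈ ln(6.15e-07/7.82e-04)/ln(7.82e-04/2.79e-02) ≈ 2.00.
Method Y: p ≈ ln(8.14e-04/2.12e-03)/ln(2.12e-03/5.51e-03) ≈ 1.00.
Method X has the higher order (≈2.0 vs ≈1.0).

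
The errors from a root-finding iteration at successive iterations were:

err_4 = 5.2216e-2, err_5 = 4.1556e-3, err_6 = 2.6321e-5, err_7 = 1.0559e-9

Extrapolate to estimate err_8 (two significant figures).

1.7e-18

First estimate the order: p ≈ ln(err_7/err_6) / ln(err_6/err_5) = ln(1.0559e-9/2.6321e-5)/ln(2.6321e-5/4.1556e-3) = ln(4.01163e-05)/ln(0.00633386) ≈ 2.0000.
Then err_8 ≈ err_7·(err_7/err_6)^p = 1.0559e-9·(4.01163e-05)^2.0000 = 1.0559e-9·1.60932e-09 ≈ 1.699e-18.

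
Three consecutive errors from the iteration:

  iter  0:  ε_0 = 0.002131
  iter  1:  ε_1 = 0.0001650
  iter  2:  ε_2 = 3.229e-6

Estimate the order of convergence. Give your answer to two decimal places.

1.54

p ≈ ln(ε_2/ε_1) / ln(ε_1/ε_0)
  = ln(3.229e-6/0.0001650) / ln(0.0001650/0.002131)
  = ln(0.0195697) / ln(0.0774284)
  = -3.93377 / -2.55840 ≈ 1.53759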